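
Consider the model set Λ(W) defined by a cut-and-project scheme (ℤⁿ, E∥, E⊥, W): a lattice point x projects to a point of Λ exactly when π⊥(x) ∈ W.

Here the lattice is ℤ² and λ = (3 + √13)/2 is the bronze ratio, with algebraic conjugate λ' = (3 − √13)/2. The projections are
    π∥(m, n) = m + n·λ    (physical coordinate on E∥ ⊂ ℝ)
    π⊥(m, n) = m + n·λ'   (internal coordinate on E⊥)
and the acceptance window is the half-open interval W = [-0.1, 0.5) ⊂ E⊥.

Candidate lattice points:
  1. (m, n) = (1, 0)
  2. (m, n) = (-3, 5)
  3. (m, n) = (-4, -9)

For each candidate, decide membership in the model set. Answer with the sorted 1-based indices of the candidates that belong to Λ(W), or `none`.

none

Compute λ' = (3−√13)/2 = -0.3028, so π⊥(m,n) = m -0.3028·n.
[1] lift (1,0): star map gives 1.0000; window check -0.1 ≤ 1.0000 < 0.5 is false → out
[2] lift (-3,5): star map gives -4.5139; window check -0.1 ≤ -4.5139 < 0.5 is false → out
[3] lift (-4,-9): star map gives -1.2750; window check -0.1 ≤ -1.2750 < 0.5 is false → out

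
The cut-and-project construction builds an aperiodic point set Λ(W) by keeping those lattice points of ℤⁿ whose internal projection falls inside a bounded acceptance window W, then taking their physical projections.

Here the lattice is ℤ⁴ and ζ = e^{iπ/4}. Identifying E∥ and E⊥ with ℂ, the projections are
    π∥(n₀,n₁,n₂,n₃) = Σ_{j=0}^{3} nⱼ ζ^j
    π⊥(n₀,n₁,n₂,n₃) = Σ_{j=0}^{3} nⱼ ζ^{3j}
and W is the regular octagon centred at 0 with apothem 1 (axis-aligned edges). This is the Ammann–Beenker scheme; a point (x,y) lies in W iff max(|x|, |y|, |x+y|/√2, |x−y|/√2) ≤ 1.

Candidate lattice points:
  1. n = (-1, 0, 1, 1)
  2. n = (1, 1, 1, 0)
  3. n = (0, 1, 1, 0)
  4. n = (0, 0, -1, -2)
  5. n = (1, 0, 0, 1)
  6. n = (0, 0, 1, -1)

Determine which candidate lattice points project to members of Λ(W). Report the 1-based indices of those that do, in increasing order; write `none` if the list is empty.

With ζ = e^{iπ/4} the internal vectors are ζ^0,ζ^3,ζ^6,ζ^9.
candidate 1: n = (-1, 0, 1, 1) → π⊥ ≈ (-0.292893, -0.292893); max(|x|,|y|,|x±y|/√2) = 0.414214 ≤ 1 ⇒ ∈ W
candidate 2: n = (1, 1, 1, 0) → π⊥ ≈ (+0.292893, -0.292893); max(|x|,|y|,|x±y|/√2) = 0.414214 ≤ 1 ⇒ ∈ W
candidate 3: n = (0, 1, 1, 0) → π⊥ ≈ (-0.707107, -0.292893); max(|x|,|y|,|x±y|/√2) = 0.707107 ≤ 1 ⇒ ∈ W
candidate 4: n = (0, 0, -1, -2) → π⊥ ≈ (-1.414214, -0.414214); max(|x|,|y|,|x±y|/√2) = 1.414214 > 1 ⇒ ∉ W
candidate 5: n = (1, 0, 0, 1) → π⊥ ≈ (+1.707107, +0.707107); max(|x|,|y|,|x±y|/√2) = 1.707107 > 1 ⇒ ∉ W
candidate 6: n = (0, 0, 1, -1) → π⊥ ≈ (-0.707107, -1.707107); max(|x|,|y|,|x±y|/√2) = 1.707107 > 1 ⇒ ∉ W

1, 2, 3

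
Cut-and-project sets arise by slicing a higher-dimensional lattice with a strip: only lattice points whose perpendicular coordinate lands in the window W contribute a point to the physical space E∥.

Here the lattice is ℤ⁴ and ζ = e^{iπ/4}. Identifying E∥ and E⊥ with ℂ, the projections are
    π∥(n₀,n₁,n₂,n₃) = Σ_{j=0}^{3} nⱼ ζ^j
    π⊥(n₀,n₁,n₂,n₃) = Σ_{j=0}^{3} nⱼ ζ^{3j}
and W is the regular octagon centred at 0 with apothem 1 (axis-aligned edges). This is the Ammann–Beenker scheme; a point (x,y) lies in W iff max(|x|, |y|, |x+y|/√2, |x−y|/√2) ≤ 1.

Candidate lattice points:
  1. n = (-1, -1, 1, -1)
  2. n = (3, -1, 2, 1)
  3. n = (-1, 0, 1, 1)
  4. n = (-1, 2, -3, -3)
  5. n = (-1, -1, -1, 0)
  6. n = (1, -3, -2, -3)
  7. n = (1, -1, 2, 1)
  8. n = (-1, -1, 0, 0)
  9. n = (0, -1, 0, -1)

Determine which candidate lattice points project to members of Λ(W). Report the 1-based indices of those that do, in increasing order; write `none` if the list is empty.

With ζ = e^{iπ/4} the internal vectors are ζ^0,ζ^3,ζ^6,ζ^9.
#1 (-1, -1, 1, -1): internal (-1.00000, -2.41421); octagon support 2.41421 vs apothem 1 → ∉ W
#2 (3, -1, 2, 1): internal (4.41421, -2.00000); octagon support 4.53553 vs apothem 1 → ∉ W
#3 (-1, 0, 1, 1): internal (-0.29289, -0.29289); octagon support 0.41421 vs apothem 1 → ∈ W
#4 (-1, 2, -3, -3): internal (-4.53553, 2.29289); octagon support 4.82843 vs apothem 1 → ∉ W
#5 (-1, -1, -1, 0): internal (-0.29289, 0.29289); octagon support 0.41421 vs apothem 1 → ∈ W
#6 (1, -3, -2, -3): internal (1.00000, -2.24264); octagon support 2.29289 vs apothem 1 → ∉ W
#7 (1, -1, 2, 1): internal (2.41421, -2.00000); octagon support 3.12132 vs apothem 1 → ∉ W
#8 (-1, -1, 0, 0): internal (-0.29289, -0.70711); octagon support 0.70711 vs apothem 1 → ∈ W
#9 (0, -1, 0, -1): internal (0.00000, -1.41421); octagon support 1.41421 vs apothem 1 → ∉ W

3, 5, 8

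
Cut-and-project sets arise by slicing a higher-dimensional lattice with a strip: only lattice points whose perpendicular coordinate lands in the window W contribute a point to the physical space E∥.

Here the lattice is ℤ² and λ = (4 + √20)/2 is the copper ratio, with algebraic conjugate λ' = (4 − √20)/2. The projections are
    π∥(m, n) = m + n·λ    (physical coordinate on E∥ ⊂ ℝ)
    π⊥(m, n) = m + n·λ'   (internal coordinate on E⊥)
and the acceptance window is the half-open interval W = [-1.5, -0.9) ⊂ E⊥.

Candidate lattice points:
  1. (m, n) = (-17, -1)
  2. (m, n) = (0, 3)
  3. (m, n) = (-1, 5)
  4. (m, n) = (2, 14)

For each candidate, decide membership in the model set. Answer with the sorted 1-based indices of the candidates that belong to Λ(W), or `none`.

4

λ' = (4−√20)/2 ≈ -0.2361.
#1 (-17,-1): internal coord -17 + (-1)·λ' = -16.7639; -16.7639 ∉ [-1.5, -0.9) → out
#2 (0,3): internal coord 0 + (3)·λ' = -0.7082; -0.7082 ∉ [-1.5, -0.9) → out
#3 (-1,5): internal coord -1 + (5)·λ' = -2.1803; -2.1803 ∉ [-1.5, -0.9) → out
#4 (2,14): internal coord 2 + (14)·λ' = -1.3050; -1.3050 ∈ [-1.5, -0.9) → IN Λ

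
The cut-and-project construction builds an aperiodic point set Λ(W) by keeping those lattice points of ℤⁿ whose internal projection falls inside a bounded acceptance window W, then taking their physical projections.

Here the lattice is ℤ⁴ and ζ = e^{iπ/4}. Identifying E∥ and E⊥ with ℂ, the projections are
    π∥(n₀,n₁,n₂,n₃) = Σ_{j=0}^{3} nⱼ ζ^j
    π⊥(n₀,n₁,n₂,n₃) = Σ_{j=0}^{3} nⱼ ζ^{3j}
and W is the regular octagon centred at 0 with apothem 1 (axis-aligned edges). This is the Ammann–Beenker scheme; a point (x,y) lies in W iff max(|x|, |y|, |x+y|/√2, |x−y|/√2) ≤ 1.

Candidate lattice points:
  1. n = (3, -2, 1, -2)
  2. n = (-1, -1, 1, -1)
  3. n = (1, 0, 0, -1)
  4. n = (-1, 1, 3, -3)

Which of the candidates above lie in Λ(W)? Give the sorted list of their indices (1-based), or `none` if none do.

π⊥(n) = n₀ + n₁ζ³ + n₂ζ⁶ + n₃ζ⁹ where ζ = e^{iπ/4}.
candidate 1: n = (3, -2, 1, -2) → π⊥ ≈ (+3.000000, -3.828427); max(|x|,|y|,|x±y|/√2) = 4.828427 > 1 ⇒ ∉ W
candidate 2: n = (-1, -1, 1, -1) → π⊥ ≈ (-1.000000, -2.414214); max(|x|,|y|,|x±y|/√2) = 2.414214 > 1 ⇒ ∉ W
candidate 3: n = (1, 0, 0, -1) → π⊥ ≈ (+0.292893, -0.707107); max(|x|,|y|,|x±y|/√2) = 0.707107 ≤ 1 ⇒ ∈ W
candidate 4: n = (-1, 1, 3, -3) → π⊥ ≈ (-3.828427, -4.414214); max(|x|,|y|,|x±y|/√2) = 5.828427 > 1 ⇒ ∉ W

3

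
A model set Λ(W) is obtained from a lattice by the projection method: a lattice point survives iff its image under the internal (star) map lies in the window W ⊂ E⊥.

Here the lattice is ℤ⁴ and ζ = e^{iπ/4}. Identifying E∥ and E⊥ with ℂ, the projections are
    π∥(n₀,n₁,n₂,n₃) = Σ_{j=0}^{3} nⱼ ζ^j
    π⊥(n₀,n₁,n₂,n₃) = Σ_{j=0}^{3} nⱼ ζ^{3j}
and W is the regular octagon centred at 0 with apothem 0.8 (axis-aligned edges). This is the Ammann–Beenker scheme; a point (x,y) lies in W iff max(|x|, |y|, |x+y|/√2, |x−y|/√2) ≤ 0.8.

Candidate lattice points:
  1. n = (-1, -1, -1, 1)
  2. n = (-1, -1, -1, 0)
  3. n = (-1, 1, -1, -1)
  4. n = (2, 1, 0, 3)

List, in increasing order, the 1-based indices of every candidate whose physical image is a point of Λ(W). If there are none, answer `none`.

2

With ζ = e^{iπ/4} the internal vectors are ζ^0,ζ^3,ζ^6,ζ^9.
candidate 1: n = (-1, -1, -1, 1) → π⊥ ≈ (+0.4142, +1.0000); max(|x|,|y|,|x±y|/√2) = 1.0000 > 0.8 ⇒ ∉ W
candidate 2: n = (-1, -1, -1, 0) → π⊥ ≈ (-0.2929, +0.2929); max(|x|,|y|,|x±y|/√2) = 0.4142 ≤ 0.8 ⇒ ∈ W
candidate 3: n = (-1, 1, -1, -1) → π⊥ ≈ (-2.4142, +1.0000); max(|x|,|y|,|x±y|/√2) = 2.4142 > 0.8 ⇒ ∉ W
candidate 4: n = (2, 1, 0, 3) → π⊥ ≈ (+3.4142, +2.8284); max(|x|,|y|,|x±y|/√2) = 4.4142 > 0.8 ⇒ ∉ W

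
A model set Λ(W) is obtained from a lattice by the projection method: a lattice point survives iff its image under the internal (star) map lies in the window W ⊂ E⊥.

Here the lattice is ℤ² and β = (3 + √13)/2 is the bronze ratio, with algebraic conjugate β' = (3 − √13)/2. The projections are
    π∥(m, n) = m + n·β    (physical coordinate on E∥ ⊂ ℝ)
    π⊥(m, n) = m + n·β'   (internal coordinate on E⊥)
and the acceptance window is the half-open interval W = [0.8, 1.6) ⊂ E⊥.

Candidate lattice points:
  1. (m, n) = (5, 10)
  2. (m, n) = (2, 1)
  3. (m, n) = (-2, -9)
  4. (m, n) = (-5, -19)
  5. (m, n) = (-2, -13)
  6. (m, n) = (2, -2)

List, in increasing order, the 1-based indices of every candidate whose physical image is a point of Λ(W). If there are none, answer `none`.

none

Compute β' = (3−√13)/2 = -0.30278, so π⊥(m,n) = m -0.30278·n.
#1 (5,10): internal coord 5 + (10)·β' = +1.97224; +1.97224 ∉ [0.8, 1.6) → out
#2 (2,1): internal coord 2 + (1)·β' = +1.69722; +1.69722 ∉ [0.8, 1.6) → out
#3 (-2,-9): internal coord -2 + (-9)·β' = +0.72498; +0.72498 ∉ [0.8, 1.6) → out
#4 (-5,-19): internal coord -5 + (-19)·β' = +0.75274; +0.75274 ∉ [0.8, 1.6) → out
#5 (-2,-13): internal coord -2 + (-13)·β' = +1.93608; +1.93608 ∉ [0.8, 1.6) → out
#6 (2,-2): internal coord 2 + (-2)·β' = +2.60555; +2.60555 ∉ [0.8, 1.6) → out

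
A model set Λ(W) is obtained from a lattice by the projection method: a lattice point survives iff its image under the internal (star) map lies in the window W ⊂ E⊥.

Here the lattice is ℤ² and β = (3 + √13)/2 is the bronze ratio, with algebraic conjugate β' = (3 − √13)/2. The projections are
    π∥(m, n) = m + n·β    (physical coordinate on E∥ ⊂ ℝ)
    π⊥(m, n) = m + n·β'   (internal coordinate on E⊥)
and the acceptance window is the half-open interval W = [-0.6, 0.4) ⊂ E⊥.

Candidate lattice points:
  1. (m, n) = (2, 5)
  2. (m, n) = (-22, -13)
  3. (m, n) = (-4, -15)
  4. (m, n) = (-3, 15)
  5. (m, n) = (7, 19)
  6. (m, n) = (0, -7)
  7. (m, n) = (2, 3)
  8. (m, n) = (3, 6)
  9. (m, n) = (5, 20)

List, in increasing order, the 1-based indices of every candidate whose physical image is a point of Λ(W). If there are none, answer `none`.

none

Compute β' = (3−√13)/2 = -0.30278, so π⊥(m,n) = m -0.30278·n.
candidate 1: (m,n)=(2,5) → π∥ = 2+5·β ≈ 18.51388, π⊥ = 2+5·β' ≈ 0.48612 ∉ [-0.6, 0.4) ⇒ out
candidate 2: (m,n)=(-22,-13) → π∥ = -22-13·β ≈ -64.93608, π⊥ = -22-13·β' ≈ -18.06392 ∉ [-0.6, 0.4) ⇒ out
candidate 3: (m,n)=(-4,-15) → π∥ = -4-15·β ≈ -53.54163, π⊥ = -4-15·β' ≈ 0.54163 ∉ [-0.6, 0.4) ⇒ out
candidate 4: (m,n)=(-3,15) → π∥ = -3+15·β ≈ 46.54163, π⊥ = -3+15·β' ≈ -7.54163 ∉ [-0.6, 0.4) ⇒ out
candidate 5: (m,n)=(7,19) → π∥ = 7+19·β ≈ 69.75274, π⊥ = 7+19·β' ≈ 1.24726 ∉ [-0.6, 0.4) ⇒ out
candidate 6: (m,n)=(0,-7) → π∥ = 0-7·β ≈ -23.11943, π⊥ = 0-7·β' ≈ 2.11943 ∉ [-0.6, 0.4) ⇒ out
candidate 7: (m,n)=(2,3) → π∥ = 2+3·β ≈ 11.90833, π⊥ = 2+3·β' ≈ 1.09167 ∉ [-0.6, 0.4) ⇒ out
candidate 8: (m,n)=(3,6) → π∥ = 3+6·β ≈ 22.81665, π⊥ = 3+6·β' ≈ 1.18335 ∉ [-0.6, 0.4) ⇒ out
candidate 9: (m,n)=(5,20) → π∥ = 5+20·β ≈ 71.05551, π⊥ = 5+20·β' ≈ -1.05551 ∉ [-0.6, 0.4) ⇒ out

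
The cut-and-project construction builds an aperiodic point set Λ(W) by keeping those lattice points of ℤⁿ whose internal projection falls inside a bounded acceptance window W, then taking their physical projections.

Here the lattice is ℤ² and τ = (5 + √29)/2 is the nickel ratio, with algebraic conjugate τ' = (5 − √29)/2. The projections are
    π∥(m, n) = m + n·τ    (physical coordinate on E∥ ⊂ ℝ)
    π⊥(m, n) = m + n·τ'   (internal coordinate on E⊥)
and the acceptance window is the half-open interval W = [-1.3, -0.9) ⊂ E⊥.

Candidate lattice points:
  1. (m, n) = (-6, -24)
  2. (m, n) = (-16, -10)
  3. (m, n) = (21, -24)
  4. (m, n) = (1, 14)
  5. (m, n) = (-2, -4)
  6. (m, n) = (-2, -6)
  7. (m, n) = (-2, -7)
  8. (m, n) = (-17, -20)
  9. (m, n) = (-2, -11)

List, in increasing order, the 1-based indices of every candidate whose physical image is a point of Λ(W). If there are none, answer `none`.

Numerically τ ≈ 5.1926 and τ' = −1/τ ≈ -0.1926.
[1] lift (-6,-24): star map gives -1.3780; window check -1.3 ≤ -1.3780 < -0.9 is false → out
[2] lift (-16,-10): star map gives -14.0742; window check -1.3 ≤ -14.0742 < -0.9 is false → out
[3] lift (21,-24): star map gives 25.6220; window check -1.3 ≤ 25.6220 < -0.9 is false → out
[4] lift (1,14): star map gives -1.6962; window check -1.3 ≤ -1.6962 < -0.9 is false → out
[5] lift (-2,-4): star map gives -1.2297; window check -1.3 ≤ -1.2297 < -0.9 is true → IN Λ
[6] lift (-2,-6): star map gives -0.8445; window check -1.3 ≤ -0.8445 < -0.9 is false → out
[7] lift (-2,-7): star map gives -0.6519; window check -1.3 ≤ -0.6519 < -0.9 is false → out
[8] lift (-17,-20): star map gives -13.1484; window check -1.3 ≤ -13.1484 < -0.9 is false → out
[9] lift (-2,-11): star map gives 0.1184; window check -1.3 ≤ 0.1184 < -0.9 is false → out

5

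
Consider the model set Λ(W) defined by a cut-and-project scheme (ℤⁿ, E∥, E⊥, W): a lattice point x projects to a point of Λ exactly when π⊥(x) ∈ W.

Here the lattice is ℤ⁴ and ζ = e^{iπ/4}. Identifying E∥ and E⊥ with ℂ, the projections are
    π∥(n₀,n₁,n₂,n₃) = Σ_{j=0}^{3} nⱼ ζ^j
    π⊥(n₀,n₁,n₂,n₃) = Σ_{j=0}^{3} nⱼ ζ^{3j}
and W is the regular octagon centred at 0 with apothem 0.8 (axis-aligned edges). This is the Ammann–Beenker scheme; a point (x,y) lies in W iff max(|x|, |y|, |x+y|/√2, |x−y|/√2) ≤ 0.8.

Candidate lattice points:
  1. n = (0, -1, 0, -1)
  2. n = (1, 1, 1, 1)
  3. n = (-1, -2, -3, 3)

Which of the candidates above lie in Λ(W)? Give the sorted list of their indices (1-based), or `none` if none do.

π⊥(n) = n₀ + n₁ζ³ + n₂ζ⁶ + n₃ζ⁹ where ζ = e^{iπ/4}.
candidate 1: n = (0, -1, 0, -1) → π⊥ ≈ (+0.0000, -1.4142); max(|x|,|y|,|x±y|/√2) = 1.4142 > 0.8 ⇒ ∉ W
candidate 2: n = (1, 1, 1, 1) → π⊥ ≈ (+1.0000, +0.4142); max(|x|,|y|,|x±y|/√2) = 1.0000 > 0.8 ⇒ ∉ W
candidate 3: n = (-1, -2, -3, 3) → π⊥ ≈ (+2.5355, +3.7071); max(|x|,|y|,|x±y|/√2) = 4.4142 > 0.8 ⇒ ∉ W

none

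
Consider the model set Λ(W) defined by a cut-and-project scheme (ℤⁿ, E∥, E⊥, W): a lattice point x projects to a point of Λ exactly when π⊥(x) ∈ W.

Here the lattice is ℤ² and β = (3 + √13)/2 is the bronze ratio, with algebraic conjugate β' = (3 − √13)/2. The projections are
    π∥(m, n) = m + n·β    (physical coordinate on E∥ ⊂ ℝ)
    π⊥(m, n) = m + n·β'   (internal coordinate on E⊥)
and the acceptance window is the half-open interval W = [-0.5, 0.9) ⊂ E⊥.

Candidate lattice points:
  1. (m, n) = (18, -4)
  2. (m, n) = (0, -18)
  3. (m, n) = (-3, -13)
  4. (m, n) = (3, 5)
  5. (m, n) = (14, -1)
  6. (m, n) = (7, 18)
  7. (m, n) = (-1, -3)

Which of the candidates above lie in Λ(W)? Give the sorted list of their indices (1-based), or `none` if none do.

β' = (3−√13)/2 ≈ -0.3028.
[1] lift (18,-4): star map gives 19.2111; window check -0.5 ≤ 19.2111 < 0.9 is false → out
[2] lift (0,-18): star map gives 5.4500; window check -0.5 ≤ 5.4500 < 0.9 is false → out
[3] lift (-3,-13): star map gives 0.9361; window check -0.5 ≤ 0.9361 < 0.9 is false → out
[4] lift (3,5): star map gives 1.4861; window check -0.5 ≤ 1.4861 < 0.9 is false → out
[5] lift (14,-1): star map gives 14.3028; window check -0.5 ≤ 14.3028 < 0.9 is false → out
[6] lift (7,18): star map gives 1.5500; window check -0.5 ≤ 1.5500 < 0.9 is false → out
[7] lift (-1,-3): star map gives -0.0917; window check -0.5 ≤ -0.0917 < 0.9 is true → IN Λ

7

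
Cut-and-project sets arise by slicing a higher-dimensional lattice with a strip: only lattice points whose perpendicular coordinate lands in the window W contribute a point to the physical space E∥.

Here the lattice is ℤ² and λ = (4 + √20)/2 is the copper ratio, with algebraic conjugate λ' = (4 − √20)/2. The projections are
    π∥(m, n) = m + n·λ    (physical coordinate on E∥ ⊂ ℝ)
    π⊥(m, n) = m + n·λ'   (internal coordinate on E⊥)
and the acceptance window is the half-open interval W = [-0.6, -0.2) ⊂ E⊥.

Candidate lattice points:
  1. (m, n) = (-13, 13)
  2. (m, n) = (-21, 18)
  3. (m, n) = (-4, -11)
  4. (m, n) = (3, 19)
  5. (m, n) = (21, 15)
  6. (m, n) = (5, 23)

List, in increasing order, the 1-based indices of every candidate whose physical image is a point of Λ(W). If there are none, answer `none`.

6

Compute λ' = (4−√20)/2 = -0.23607, so π⊥(m,n) = m -0.23607·n.
#1 (-13,13): internal coord -13 + (13)·λ' = -16.06888; -16.06888 ∉ [-0.6, -0.2) → out
#2 (-21,18): internal coord -21 + (18)·λ' = -25.24922; -25.24922 ∉ [-0.6, -0.2) → out
#3 (-4,-11): internal coord -4 + (-11)·λ' = -1.40325; -1.40325 ∉ [-0.6, -0.2) → out
#4 (3,19): internal coord 3 + (19)·λ' = -1.48529; -1.48529 ∉ [-0.6, -0.2) → out
#5 (21,15): internal coord 21 + (15)·λ' = +17.45898; +17.45898 ∉ [-0.6, -0.2) → out
#6 (5,23): internal coord 5 + (23)·λ' = -0.42956; -0.42956 ∈ [-0.6, -0.2) → IN Λ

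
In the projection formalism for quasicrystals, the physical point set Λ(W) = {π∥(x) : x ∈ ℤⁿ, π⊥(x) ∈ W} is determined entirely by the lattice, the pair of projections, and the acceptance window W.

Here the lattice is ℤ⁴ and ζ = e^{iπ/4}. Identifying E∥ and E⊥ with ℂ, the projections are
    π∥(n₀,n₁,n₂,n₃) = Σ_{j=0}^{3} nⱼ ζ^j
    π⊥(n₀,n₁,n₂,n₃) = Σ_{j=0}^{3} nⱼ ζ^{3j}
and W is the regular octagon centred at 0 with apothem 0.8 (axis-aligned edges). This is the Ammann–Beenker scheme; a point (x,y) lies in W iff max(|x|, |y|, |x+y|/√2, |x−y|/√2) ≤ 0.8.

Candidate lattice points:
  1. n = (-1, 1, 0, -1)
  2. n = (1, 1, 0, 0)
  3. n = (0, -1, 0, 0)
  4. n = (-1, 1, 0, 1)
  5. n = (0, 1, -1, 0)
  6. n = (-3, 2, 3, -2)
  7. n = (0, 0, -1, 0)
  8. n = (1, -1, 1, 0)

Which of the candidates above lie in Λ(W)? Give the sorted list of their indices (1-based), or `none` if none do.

2

With ζ = e^{iπ/4} the internal vectors are ζ^0,ζ^3,ζ^6,ζ^9.
candidate 1: n = (-1, 1, 0, -1) → π⊥ ≈ (-2.41421, +0.00000); max(|x|,|y|,|x±y|/√2) = 2.41421 > 0.8 ⇒ ∉ W
candidate 2: n = (1, 1, 0, 0) → π⊥ ≈ (+0.29289, +0.70711); max(|x|,|y|,|x±y|/√2) = 0.70711 ≤ 0.8 ⇒ ∈ W
candidate 3: n = (0, -1, 0, 0) → π⊥ ≈ (+0.70711, -0.70711); max(|x|,|y|,|x±y|/√2) = 1.00000 > 0.8 ⇒ ∉ W
candidate 4: n = (-1, 1, 0, 1) → π⊥ ≈ (-1.00000, +1.41421); max(|x|,|y|,|x±y|/√2) = 1.70711 > 0.8 ⇒ ∉ W
candidate 5: n = (0, 1, -1, 0) → π⊥ ≈ (-0.70711, +1.70711); max(|x|,|y|,|x±y|/√2) = 1.70711 > 0.8 ⇒ ∉ W
candidate 6: n = (-3, 2, 3, -2) → π⊥ ≈ (-5.82843, -3.00000); max(|x|,|y|,|x±y|/√2) = 6.24264 > 0.8 ⇒ ∉ W
candidate 7: n = (0, 0, -1, 0) → π⊥ ≈ (+0.00000, +1.00000); max(|x|,|y|,|x±y|/√2) = 1.00000 > 0.8 ⇒ ∉ W
candidate 8: n = (1, -1, 1, 0) → π⊥ ≈ (+1.70711, -1.70711); max(|x|,|y|,|x±y|/√2) = 2.41421 > 0.8 ⇒ ∉ W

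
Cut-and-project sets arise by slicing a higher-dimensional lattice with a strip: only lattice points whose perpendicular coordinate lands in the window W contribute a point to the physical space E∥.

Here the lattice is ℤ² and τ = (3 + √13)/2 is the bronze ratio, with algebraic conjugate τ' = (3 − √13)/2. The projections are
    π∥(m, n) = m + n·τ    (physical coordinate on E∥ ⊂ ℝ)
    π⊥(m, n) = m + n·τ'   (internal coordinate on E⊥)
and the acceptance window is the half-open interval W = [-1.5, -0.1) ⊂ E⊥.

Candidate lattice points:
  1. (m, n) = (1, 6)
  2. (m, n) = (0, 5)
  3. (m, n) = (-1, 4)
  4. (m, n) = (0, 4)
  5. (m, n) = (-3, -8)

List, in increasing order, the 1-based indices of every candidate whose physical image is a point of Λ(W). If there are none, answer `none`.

1, 4, 5

τ' = (3−√13)/2 ≈ -0.3028.
[1] lift (1,6): star map gives -0.8167; window check -1.5 ≤ -0.8167 < -0.1 is true → IN Λ
[2] lift (0,5): star map gives -1.5139; window check -1.5 ≤ -1.5139 < -0.1 is false → out
[3] lift (-1,4): star map gives -2.2111; window check -1.5 ≤ -2.2111 < -0.1 is false → out
[4] lift (0,4): star map gives -1.2111; window check -1.5 ≤ -1.2111 < -0.1 is true → IN Λ
[5] lift (-3,-8): star map gives -0.5778; window check -1.5 ≤ -0.5778 < -0.1 is true → IN Λ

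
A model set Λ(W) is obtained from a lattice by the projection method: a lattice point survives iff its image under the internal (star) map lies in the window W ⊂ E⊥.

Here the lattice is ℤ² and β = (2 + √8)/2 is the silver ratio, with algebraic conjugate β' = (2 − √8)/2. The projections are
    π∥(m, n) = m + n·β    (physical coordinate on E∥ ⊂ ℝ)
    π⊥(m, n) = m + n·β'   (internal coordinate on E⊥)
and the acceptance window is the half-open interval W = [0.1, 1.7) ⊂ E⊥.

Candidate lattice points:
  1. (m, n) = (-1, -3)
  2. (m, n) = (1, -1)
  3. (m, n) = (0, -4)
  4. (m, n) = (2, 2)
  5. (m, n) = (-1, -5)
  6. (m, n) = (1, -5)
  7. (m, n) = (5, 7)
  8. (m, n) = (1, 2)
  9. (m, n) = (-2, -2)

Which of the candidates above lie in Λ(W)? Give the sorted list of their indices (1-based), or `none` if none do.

Compute β' = (2−√8)/2 = -0.41421, so π⊥(m,n) = m -0.41421·n.
#1 (-1,-3): internal coord -1 + (-3)·β' = +0.24264; +0.24264 ∈ [0.1, 1.7) → IN Λ
#2 (1,-1): internal coord 1 + (-1)·β' = +1.41421; +1.41421 ∈ [0.1, 1.7) → IN Λ
#3 (0,-4): internal coord 0 + (-4)·β' = +1.65685; +1.65685 ∈ [0.1, 1.7) → IN Λ
#4 (2,2): internal coord 2 + (2)·β' = +1.17157; +1.17157 ∈ [0.1, 1.7) → IN Λ
#5 (-1,-5): internal coord -1 + (-5)·β' = +1.07107; +1.07107 ∈ [0.1, 1.7) → IN Λ
#6 (1,-5): internal coord 1 + (-5)·β' = +3.07107; +3.07107 ∉ [0.1, 1.7) → out
#7 (5,7): internal coord 5 + (7)·β' = +2.10051; +2.10051 ∉ [0.1, 1.7) → out
#8 (1,2): internal coord 1 + (2)·β' = +0.17157; +0.17157 ∈ [0.1, 1.7) → IN Λ
#9 (-2,-2): internal coord -2 + (-2)·β' = -1.17157; -1.17157 ∉ [0.1, 1.7) → out

1, 2, 3, 4, 5, 8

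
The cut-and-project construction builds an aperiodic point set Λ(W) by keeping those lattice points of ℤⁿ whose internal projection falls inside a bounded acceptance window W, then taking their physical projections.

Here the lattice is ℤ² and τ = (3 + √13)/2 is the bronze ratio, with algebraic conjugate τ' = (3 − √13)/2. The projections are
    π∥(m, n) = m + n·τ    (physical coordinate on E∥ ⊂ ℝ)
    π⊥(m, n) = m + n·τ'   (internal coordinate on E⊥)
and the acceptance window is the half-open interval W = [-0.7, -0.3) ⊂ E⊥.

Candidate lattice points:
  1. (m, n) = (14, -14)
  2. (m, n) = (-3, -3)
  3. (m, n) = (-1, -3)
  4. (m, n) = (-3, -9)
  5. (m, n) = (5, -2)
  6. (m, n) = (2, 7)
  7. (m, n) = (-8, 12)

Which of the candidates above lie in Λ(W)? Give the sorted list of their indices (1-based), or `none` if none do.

none

Numerically τ ≈ 3.3028 and τ' = −1/τ ≈ -0.3028.
[1] lift (14,-14): star map gives 18.2389; window check -0.7 ≤ 18.2389 < -0.3 is false → out
[2] lift (-3,-3): star map gives -2.0917; window check -0.7 ≤ -2.0917 < -0.3 is false → out
[3] lift (-1,-3): star map gives -0.0917; window check -0.7 ≤ -0.0917 < -0.3 is false → out
[4] lift (-3,-9): star map gives -0.2750; window check -0.7 ≤ -0.2750 < -0.3 is false → out
[5] lift (5,-2): star map gives 5.6056; window check -0.7 ≤ 5.6056 < -0.3 is false → out
[6] lift (2,7): star map gives -0.1194; window check -0.7 ≤ -0.1194 < -0.3 is false → out
[7] lift (-8,12): star map gives -11.6333; window check -0.7 ≤ -11.6333 < -0.3 is false → out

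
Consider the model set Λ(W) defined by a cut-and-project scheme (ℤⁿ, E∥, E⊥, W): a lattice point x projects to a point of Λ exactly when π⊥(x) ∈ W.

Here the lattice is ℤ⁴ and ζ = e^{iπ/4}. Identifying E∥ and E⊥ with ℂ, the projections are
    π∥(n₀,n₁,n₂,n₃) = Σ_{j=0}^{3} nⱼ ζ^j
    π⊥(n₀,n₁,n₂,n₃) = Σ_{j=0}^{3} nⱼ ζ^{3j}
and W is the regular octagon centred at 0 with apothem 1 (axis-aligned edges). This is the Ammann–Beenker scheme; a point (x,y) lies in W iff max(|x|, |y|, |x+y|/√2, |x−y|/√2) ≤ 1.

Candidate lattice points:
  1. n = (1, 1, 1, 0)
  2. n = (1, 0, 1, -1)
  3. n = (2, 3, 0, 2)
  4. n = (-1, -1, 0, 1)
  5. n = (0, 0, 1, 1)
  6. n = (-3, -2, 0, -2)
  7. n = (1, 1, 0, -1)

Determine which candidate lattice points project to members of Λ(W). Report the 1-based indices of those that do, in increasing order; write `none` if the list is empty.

1, 4, 5, 7

π⊥(n) = n₀ + n₁ζ³ + n₂ζ⁶ + n₃ζ⁹ where ζ = e^{iπ/4}.
#1 (1, 1, 1, 0): internal (0.29289, -0.29289); octagon support 0.41421 vs apothem 1 → ∈ W
#2 (1, 0, 1, -1): internal (0.29289, -1.70711); octagon support 1.70711 vs apothem 1 → ∉ W
#3 (2, 3, 0, 2): internal (1.29289, 3.53553); octagon support 3.53553 vs apothem 1 → ∉ W
#4 (-1, -1, 0, 1): internal (0.41421, 0.00000); octagon support 0.41421 vs apothem 1 → ∈ W
#5 (0, 0, 1, 1): internal (0.70711, -0.29289); octagon support 0.70711 vs apothem 1 → ∈ W
#6 (-3, -2, 0, -2): internal (-3.00000, -2.82843); octagon support 4.12132 vs apothem 1 → ∉ W
#7 (1, 1, 0, -1): internal (-0.41421, 0.00000); octagon support 0.41421 vs apothem 1 → ∈ W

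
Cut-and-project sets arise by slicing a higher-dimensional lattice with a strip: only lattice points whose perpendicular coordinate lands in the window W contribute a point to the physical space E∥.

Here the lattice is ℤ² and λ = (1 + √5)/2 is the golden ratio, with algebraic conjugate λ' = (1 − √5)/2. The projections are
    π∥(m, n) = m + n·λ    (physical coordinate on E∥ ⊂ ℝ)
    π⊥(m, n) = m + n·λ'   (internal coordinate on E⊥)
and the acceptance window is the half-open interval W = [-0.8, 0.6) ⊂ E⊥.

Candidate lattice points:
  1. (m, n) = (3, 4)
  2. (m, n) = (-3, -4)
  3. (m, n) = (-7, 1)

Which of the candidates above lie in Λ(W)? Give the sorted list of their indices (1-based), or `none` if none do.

Compute λ' = (1−√5)/2 = -0.618034, so π⊥(m,n) = m -0.618034·n.
#1 (3,4): internal coord 3 + (4)·λ' = +0.527864; +0.527864 ∈ [-0.8, 0.6) → IN Λ
#2 (-3,-4): internal coord -3 + (-4)·λ' = -0.527864; -0.527864 ∈ [-0.8, 0.6) → IN Λ
#3 (-7,1): internal coord -7 + (1)·λ' = -7.618034; -7.618034 ∉ [-0.8, 0.6) → out

1, 2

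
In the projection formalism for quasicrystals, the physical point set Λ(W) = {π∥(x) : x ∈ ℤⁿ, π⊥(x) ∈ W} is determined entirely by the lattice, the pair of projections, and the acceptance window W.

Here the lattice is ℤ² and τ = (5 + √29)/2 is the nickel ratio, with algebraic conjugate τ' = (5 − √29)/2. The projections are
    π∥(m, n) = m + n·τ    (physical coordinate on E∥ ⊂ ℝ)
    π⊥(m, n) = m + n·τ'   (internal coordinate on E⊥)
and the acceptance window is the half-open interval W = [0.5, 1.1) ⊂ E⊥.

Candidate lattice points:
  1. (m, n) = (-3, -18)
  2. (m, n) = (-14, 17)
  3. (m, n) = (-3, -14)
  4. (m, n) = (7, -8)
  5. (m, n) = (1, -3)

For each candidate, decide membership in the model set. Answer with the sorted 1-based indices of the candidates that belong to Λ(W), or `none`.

none

τ' = (5−√29)/2 ≈ -0.192582.
candidate 1: (m,n)=(-3,-18) → π∥ = -3-18·τ ≈ -96.466483, π⊥ = -3-18·τ' ≈ 0.466483 ∉ [0.5, 1.1) ⇒ out
candidate 2: (m,n)=(-14,17) → π∥ = -14+17·τ ≈ 74.273901, π⊥ = -14+17·τ' ≈ -17.273901 ∉ [0.5, 1.1) ⇒ out
candidate 3: (m,n)=(-3,-14) → π∥ = -3-14·τ ≈ -75.696154, π⊥ = -3-14·τ' ≈ -0.303846 ∉ [0.5, 1.1) ⇒ out
candidate 4: (m,n)=(7,-8) → π∥ = 7-8·τ ≈ -34.540659, π⊥ = 7-8·τ' ≈ 8.540659 ∉ [0.5, 1.1) ⇒ out
candidate 5: (m,n)=(1,-3) → π∥ = 1-3·τ ≈ -14.577747, π⊥ = 1-3·τ' ≈ 1.577747 ∉ [0.5, 1.1) ⇒ out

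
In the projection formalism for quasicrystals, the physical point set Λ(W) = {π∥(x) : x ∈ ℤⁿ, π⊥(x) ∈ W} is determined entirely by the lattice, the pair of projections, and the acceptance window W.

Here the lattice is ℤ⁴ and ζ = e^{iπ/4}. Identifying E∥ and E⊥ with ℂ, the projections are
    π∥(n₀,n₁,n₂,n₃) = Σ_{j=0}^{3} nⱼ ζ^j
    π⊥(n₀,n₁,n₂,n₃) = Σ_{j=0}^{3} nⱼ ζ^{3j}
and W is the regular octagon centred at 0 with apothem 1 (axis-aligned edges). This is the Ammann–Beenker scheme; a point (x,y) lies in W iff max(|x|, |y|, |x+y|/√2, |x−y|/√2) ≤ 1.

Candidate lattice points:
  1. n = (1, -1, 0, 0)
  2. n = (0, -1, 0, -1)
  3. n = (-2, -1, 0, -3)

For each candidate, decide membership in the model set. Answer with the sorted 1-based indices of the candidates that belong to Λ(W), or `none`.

none

π⊥(n) = n₀ + n₁ζ³ + n₂ζ⁶ + n₃ζ⁹ where ζ = e^{iπ/4}.
#1 (1, -1, 0, 0): internal (1.707107, -0.707107); octagon support 1.707107 vs apothem 1 → ∉ W
#2 (0, -1, 0, -1): internal (0.000000, -1.414214); octagon support 1.414214 vs apothem 1 → ∉ W
#3 (-2, -1, 0, -3): internal (-3.414214, -2.828427); octagon support 4.414214 vs apothem 1 → ∉ W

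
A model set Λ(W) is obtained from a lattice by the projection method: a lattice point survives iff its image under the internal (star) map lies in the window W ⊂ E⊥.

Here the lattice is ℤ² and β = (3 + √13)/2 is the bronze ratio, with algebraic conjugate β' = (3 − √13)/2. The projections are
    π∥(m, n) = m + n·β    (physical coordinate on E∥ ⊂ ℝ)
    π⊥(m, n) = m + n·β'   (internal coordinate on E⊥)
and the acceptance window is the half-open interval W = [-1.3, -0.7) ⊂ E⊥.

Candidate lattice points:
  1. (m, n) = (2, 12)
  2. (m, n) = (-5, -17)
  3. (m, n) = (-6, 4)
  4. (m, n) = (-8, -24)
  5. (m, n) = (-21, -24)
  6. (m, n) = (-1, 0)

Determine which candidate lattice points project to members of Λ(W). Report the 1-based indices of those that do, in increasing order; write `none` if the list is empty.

4, 6

β' = (3−√13)/2 ≈ -0.302776.
[1] lift (2,12): star map gives -1.633308; window check -1.3 ≤ -1.633308 < -0.7 is false → out
[2] lift (-5,-17): star map gives 0.147186; window check -1.3 ≤ 0.147186 < -0.7 is false → out
[3] lift (-6,4): star map gives -7.211103; window check -1.3 ≤ -7.211103 < -0.7 is false → out
[4] lift (-8,-24): star map gives -0.733385; window check -1.3 ≤ -0.733385 < -0.7 is true → IN Λ
[5] lift (-21,-24): star map gives -13.733385; window check -1.3 ≤ -13.733385 < -0.7 is false → out
[6] lift (-1,0): star map gives -1.000000; window check -1.3 ≤ -1.000000 < -0.7 is true → IN Λ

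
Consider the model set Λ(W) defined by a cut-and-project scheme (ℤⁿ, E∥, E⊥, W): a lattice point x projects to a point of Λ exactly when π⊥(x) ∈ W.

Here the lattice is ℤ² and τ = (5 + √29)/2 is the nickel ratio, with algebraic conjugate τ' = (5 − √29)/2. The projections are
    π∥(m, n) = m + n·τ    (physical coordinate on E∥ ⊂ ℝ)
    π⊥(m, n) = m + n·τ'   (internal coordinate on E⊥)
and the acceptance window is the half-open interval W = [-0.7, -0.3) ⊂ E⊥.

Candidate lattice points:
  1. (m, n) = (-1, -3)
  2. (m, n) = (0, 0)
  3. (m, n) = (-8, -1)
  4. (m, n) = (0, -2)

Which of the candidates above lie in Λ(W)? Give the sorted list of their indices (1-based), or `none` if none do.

1

Compute τ' = (5−√29)/2 = -0.192582, so π⊥(m,n) = m -0.192582·n.
#1 (-1,-3): internal coord -1 + (-3)·τ' = -0.422253; -0.422253 ∈ [-0.7, -0.3) → IN Λ
#2 (0,0): internal coord 0 + (0)·τ' = +0.000000; +0.000000 ∉ [-0.7, -0.3) → out
#3 (-8,-1): internal coord -8 + (-1)·τ' = -7.807418; -7.807418 ∉ [-0.7, -0.3) → out
#4 (0,-2): internal coord 0 + (-2)·τ' = +0.385165; +0.385165 ∉ [-0.7, -0.3) → out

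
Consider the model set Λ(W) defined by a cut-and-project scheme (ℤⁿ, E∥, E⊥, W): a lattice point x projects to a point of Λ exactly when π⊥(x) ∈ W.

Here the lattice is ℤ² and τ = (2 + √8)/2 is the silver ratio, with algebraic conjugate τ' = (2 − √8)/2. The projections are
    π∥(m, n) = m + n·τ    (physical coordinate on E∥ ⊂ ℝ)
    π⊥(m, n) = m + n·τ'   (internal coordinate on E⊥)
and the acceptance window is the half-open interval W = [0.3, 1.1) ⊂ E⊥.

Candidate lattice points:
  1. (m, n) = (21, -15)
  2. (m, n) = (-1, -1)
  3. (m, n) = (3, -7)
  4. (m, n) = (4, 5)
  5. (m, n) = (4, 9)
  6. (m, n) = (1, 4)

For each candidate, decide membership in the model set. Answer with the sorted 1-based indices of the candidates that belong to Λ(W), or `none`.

τ' = (2−√8)/2 ≈ -0.41421.
candidate 1: (m,n)=(21,-15) → π∥ = 21-15·τ ≈ -15.21320, π⊥ = 21-15·τ' ≈ 27.21320 ∉ [0.3, 1.1) ⇒ out
candidate 2: (m,n)=(-1,-1) → π∥ = -1-1·τ ≈ -3.41421, π⊥ = -1-1·τ' ≈ -0.58579 ∉ [0.3, 1.1) ⇒ out
candidate 3: (m,n)=(3,-7) → π∥ = 3-7·τ ≈ -13.89949, π⊥ = 3-7·τ' ≈ 5.89949 ∉ [0.3, 1.1) ⇒ out
candidate 4: (m,n)=(4,5) → π∥ = 4+5·τ ≈ 16.07107, π⊥ = 4+5·τ' ≈ 1.92893 ∉ [0.3, 1.1) ⇒ out
candidate 5: (m,n)=(4,9) → π∥ = 4+9·τ ≈ 25.72792, π⊥ = 4+9·τ' ≈ 0.27208 ∉ [0.3, 1.1) ⇒ out
candidate 6: (m,n)=(1,4) → π∥ = 1+4·τ ≈ 10.65685, π⊥ = 1+4·τ' ≈ -0.65685 ∉ [0.3, 1.1) ⇒ out

none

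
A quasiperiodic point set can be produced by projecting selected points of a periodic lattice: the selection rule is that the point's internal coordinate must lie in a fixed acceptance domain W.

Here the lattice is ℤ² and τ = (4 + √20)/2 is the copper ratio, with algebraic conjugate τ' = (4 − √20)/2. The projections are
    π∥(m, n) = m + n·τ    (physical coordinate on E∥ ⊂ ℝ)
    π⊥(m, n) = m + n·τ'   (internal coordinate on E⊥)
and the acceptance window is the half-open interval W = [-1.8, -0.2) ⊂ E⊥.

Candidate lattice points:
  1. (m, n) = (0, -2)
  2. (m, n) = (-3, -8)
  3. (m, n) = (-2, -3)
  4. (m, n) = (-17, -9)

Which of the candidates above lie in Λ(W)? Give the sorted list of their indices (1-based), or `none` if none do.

2, 3

Numerically τ ≈ 4.236068 and τ' = −1/τ ≈ -0.236068.
#1 (0,-2): internal coord 0 + (-2)·τ' = +0.472136; +0.472136 ∉ [-1.8, -0.2) → out
#2 (-3,-8): internal coord -3 + (-8)·τ' = -1.111456; -1.111456 ∈ [-1.8, -0.2) → IN Λ
#3 (-2,-3): internal coord -2 + (-3)·τ' = -1.291796; -1.291796 ∈ [-1.8, -0.2) → IN Λ
#4 (-17,-9): internal coord -17 + (-9)·τ' = -14.875388; -14.875388 ∉ [-1.8, -0.2) → out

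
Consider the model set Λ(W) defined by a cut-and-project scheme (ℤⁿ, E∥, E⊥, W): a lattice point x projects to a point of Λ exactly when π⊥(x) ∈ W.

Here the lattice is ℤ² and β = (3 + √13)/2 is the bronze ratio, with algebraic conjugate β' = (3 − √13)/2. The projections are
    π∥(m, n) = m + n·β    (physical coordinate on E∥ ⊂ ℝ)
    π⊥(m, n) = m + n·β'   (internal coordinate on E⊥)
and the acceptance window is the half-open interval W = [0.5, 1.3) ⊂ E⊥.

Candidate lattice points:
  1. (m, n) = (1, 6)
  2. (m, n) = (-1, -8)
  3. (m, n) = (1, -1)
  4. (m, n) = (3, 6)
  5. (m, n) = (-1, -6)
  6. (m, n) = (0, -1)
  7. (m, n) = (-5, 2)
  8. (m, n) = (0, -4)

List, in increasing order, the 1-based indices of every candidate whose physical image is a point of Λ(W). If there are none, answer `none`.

β' = (3−√13)/2 ≈ -0.302776.
[1] lift (1,6): star map gives -0.816654; window check 0.5 ≤ -0.816654 < 1.3 is false → out
[2] lift (-1,-8): star map gives 1.422205; window check 0.5 ≤ 1.422205 < 1.3 is false → out
[3] lift (1,-1): star map gives 1.302776; window check 0.5 ≤ 1.302776 < 1.3 is false → out
[4] lift (3,6): star map gives 1.183346; window check 0.5 ≤ 1.183346 < 1.3 is true → IN Λ
[5] lift (-1,-6): star map gives 0.816654; window check 0.5 ≤ 0.816654 < 1.3 is true → IN Λ
[6] lift (0,-1): star map gives 0.302776; window check 0.5 ≤ 0.302776 < 1.3 is false → out
[7] lift (-5,2): star map gives -5.605551; window check 0.5 ≤ -5.605551 < 1.3 is false → out
[8] lift (0,-4): star map gives 1.211103; window check 0.5 ≤ 1.211103 < 1.3 is true → IN Λ

4, 5, 8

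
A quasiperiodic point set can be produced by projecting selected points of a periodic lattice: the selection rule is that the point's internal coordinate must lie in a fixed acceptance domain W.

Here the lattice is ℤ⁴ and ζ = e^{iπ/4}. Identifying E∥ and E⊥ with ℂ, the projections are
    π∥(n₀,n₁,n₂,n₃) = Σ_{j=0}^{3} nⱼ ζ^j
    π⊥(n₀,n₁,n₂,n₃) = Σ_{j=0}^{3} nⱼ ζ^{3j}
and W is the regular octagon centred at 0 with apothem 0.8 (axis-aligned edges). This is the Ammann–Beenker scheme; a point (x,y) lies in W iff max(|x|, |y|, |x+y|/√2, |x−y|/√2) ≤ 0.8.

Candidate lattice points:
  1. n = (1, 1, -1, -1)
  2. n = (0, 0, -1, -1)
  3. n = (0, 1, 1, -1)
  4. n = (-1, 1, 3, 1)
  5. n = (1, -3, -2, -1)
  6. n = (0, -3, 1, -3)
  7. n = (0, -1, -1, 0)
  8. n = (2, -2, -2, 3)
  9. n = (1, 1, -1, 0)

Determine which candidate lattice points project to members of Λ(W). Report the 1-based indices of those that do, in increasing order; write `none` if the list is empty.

2, 7

π⊥(n) = n₀ + n₁ζ³ + n₂ζ⁶ + n₃ζ⁹ where ζ = e^{iπ/4}.
#1 (1, 1, -1, -1): internal (-0.41421, 1.00000); octagon support 1.00000 vs apothem 0.8 → ∉ W
#2 (0, 0, -1, -1): internal (-0.70711, 0.29289); octagon support 0.70711 vs apothem 0.8 → ∈ W
#3 (0, 1, 1, -1): internal (-1.41421, -1.00000); octagon support 1.70711 vs apothem 0.8 → ∉ W
#4 (-1, 1, 3, 1): internal (-1.00000, -1.58579); octagon support 1.82843 vs apothem 0.8 → ∉ W
#5 (1, -3, -2, -1): internal (2.41421, -0.82843); octagon support 2.41421 vs apothem 0.8 → ∉ W
#6 (0, -3, 1, -3): internal (0.00000, -5.24264); octagon support 5.24264 vs apothem 0.8 → ∉ W
#7 (0, -1, -1, 0): internal (0.70711, 0.29289); octagon support 0.70711 vs apothem 0.8 → ∈ W
#8 (2, -2, -2, 3): internal (5.53553, 2.70711); octagon support 5.82843 vs apothem 0.8 → ∉ W
#9 (1, 1, -1, 0): internal (0.29289, 1.70711); octagon support 1.70711 vs apothem 0.8 → ∉ W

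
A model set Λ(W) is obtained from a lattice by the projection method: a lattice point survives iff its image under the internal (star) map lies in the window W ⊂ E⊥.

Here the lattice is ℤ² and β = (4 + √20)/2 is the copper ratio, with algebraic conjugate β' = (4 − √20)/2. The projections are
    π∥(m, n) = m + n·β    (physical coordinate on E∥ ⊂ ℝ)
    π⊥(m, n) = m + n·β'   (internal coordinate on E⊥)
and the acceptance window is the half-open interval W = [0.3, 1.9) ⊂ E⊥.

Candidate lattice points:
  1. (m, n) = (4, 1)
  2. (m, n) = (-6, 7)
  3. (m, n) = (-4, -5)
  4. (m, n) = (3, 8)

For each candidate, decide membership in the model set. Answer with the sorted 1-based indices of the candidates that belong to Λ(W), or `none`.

Numerically β ≈ 4.2361 and β' = −1/β ≈ -0.2361.
candidate 1: (m,n)=(4,1) → π∥ = 4+1·β ≈ 8.2361, π⊥ = 4+1·β' ≈ 3.7639 ∉ [0.3, 1.9) ⇒ out
candidate 2: (m,n)=(-6,7) → π∥ = -6+7·β ≈ 23.6525, π⊥ = -6+7·β' ≈ -7.6525 ∉ [0.3, 1.9) ⇒ out
candidate 3: (m,n)=(-4,-5) → π∥ = -4-5·β ≈ -25.1803, π⊥ = -4-5·β' ≈ -2.8197 ∉ [0.3, 1.9) ⇒ out
candidate 4: (m,n)=(3,8) → π∥ = 3+8·β ≈ 36.8885, π⊥ = 3+8·β' ≈ 1.1115 ∈ [0.3, 1.9) ⇒ IN Λ

4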